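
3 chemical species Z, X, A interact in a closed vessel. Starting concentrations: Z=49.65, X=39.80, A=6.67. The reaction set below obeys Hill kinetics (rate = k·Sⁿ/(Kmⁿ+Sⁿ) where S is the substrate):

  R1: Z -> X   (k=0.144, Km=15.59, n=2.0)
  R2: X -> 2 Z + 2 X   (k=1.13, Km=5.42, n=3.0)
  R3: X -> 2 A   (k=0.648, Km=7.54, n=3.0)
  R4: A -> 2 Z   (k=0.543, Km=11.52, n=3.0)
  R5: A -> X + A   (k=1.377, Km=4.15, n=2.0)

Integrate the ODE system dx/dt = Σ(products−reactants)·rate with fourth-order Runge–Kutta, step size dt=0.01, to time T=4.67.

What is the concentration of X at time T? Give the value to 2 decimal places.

RK4 with dt=0.01: 467 steps to T=4.67. Trajectory (selected grid times):
t=0.00: Z=49.65 X=39.80 A=6.67
t=0.52: Z=50.86 X=40.65 A=7.29
t=1.04: Z=52.09 X=41.52 A=7.90
t=1.56: Z=53.34 X=42.41 A=8.49
t=2.08: Z=54.62 X=43.32 A=9.07
t=2.59: Z=55.89 X=44.22 A=9.63
t=3.11: Z=57.22 X=45.15 A=10.20
t=3.63: Z=58.56 X=46.09 A=10.75
t=4.15: Z=59.93 X=47.03 A=11.28
t=4.67: Z=61.31 X=47.99 A=11.81
Read off X at T=4.67: 47.99

X at T = 47.99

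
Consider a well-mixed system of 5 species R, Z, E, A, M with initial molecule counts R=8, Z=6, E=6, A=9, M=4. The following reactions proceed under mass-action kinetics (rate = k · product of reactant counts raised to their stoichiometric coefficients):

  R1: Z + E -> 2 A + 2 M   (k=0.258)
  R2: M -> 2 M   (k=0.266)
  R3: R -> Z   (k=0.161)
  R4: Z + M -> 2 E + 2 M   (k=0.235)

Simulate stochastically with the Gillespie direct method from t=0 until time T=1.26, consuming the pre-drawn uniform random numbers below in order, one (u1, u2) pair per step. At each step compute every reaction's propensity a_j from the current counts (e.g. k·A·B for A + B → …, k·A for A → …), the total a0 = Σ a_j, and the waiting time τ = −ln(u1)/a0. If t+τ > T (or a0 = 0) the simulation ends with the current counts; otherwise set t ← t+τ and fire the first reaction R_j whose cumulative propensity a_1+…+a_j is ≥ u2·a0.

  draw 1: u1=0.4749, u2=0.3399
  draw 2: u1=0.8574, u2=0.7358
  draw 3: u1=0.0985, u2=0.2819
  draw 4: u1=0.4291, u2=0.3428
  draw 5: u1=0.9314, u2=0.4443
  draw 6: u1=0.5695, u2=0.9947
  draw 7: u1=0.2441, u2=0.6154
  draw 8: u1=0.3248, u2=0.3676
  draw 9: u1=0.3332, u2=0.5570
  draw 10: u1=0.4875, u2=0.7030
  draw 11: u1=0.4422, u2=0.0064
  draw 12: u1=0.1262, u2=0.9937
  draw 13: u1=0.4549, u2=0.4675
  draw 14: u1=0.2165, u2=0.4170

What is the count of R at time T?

R at T = 7

t=0.000: R=8 Z=6 E=6 A=9 M=4
Draw 1: a1=9.288, a2=1.064, a3=1.288, a4=5.640, a0=17.280; τ=−ln(0.4749)/17.280=0.043 → t=0.043; u2·a0=0.3399·17.280=5.873 ≤ a1=9.288 → R1 fires; R=8 Z=5 E=5 A=11 M=6
Draw 2: a1=6.450, a2=1.596, a3=1.288, a4=7.050, a0=16.384; τ=−ln(0.8574)/16.384=0.009 → t=0.052; u2·a0=0.7358·16.384=12.055; a1+…+a3=9.334 < 12.055 ≤ a1+…+a4=16.384 → R4 fires; R=8 Z=4 E=7 A=11 M=7
Draw 3: a1=7.224, a2=1.862, a3=1.288, a4=6.580, a0=16.954; τ=−ln(0.0985)/16.954=0.137 → t=0.189; u2·a0=0.2819·16.954=4.779 ≤ a1=7.224 → R1 fires; R=8 Z=3 E=6 A=13 M=9
Draw 4: a1=4.644, a2=2.394, a3=1.288, a4=6.345, a0=14.671; τ=−ln(0.4291)/14.671=0.058 → t=0.247; u2·a0=0.3428·14.671=5.029; a1=4.644 < 5.029 ≤ a1+a2=7.038 → R2 fires; R=8 Z=3 E=6 A=13 M=10
Draw 5: a1=4.644, a2=2.660, a3=1.288, a4=7.050, a0=15.642; τ=−ln(0.9314)/15.642=0.005 → t=0.251; u2·a0=0.4443·15.642=6.950; a1=4.644 < 6.950 ≤ a1+a2=7.304 → R2 fires; R=8 Z=3 E=6 A=13 M=11
Draw 6: a1=4.644, a2=2.926, a3=1.288, a4=7.755, a0=16.613; τ=−ln(0.5695)/16.613=0.034 → t=0.285; u2·a0=0.9947·16.613=16.525; a1+…+a3=8.858 < 16.525 ≤ a1+…+a4=16.613 → R4 fires; R=8 Z=2 E=8 A=13 M=12
Draw 7: a1=4.128, a2=3.192, a3=1.288, a4=5.640, a0=14.248; τ=−ln(0.2441)/14.248=0.099 → t=0.384; u2·a0=0.6154·14.248=8.768; a1+…+a3=8.608 < 8.768 ≤ a1+…+a4=14.248 → R4 fires; R=8 Z=1 E=10 A=13 M=13
Draw 8: a1=2.580, a2=3.458, a3=1.288, a4=3.055, a0=10.381; τ=−ln(0.3248)/10.381=0.108 → t=0.493; u2·a0=0.3676·10.381=3.816; a1=2.580 < 3.816 ≤ a1+a2=6.038 → R2 fires; R=8 Z=1 E=10 A=13 M=14
Draw 9: a1=2.580, a2=3.724, a3=1.288, a4=3.290, a0=10.882; τ=−ln(0.3332)/10.882=0.101 → t=0.594; u2·a0=0.5570·10.882=6.061; a1=2.580 < 6.061 ≤ a1+a2=6.304 → R2 fires; R=8 Z=1 E=10 A=13 M=15
Draw 10: a1=2.580, a2=3.990, a3=1.288, a4=3.525, a0=11.383; τ=−ln(0.4875)/11.383=0.063 → t=0.657; u2·a0=0.7030·11.383=8.002; a1+…+a3=7.858 < 8.002 ≤ a1+…+a4=11.383 → R4 fires; R=8 Z=0 E=12 A=13 M=16
Draw 11: a1=0.000, a2=4.256, a3=1.288, a4=0.000, a0=5.544; τ=−ln(0.4422)/5.544=0.147 → t=0.804; u2·a0=0.0064·5.544=0.035; a1=0.000 < 0.035 ≤ a1+a2=4.256 → R2 fires; R=8 Z=0 E=12 A=13 M=17
Draw 12: a1=0.000, a2=4.522, a3=1.288, a4=0.000, a0=5.810; τ=−ln(0.1262)/5.810=0.356 → t=1.160; u2·a0=0.9937·5.810=5.773; a1+a2=4.522 < 5.773 ≤ a1+…+a3=5.810 → R3 fires; R=7 Z=1 E=12 A=13 M=17
Draw 13: a1=3.096, a2=4.522, a3=1.127, a4=3.995, a0=12.740; τ=−ln(0.4549)/12.740=0.062 → t=1.222; u2·a0=0.4675·12.740=5.956; a1=3.096 < 5.956 ≤ a1+a2=7.618 → R2 fires; R=7 Z=1 E=12 A=13 M=18
Draw 14: a1=3.096, a2=4.788, a3=1.127, a4=4.230, a0=13.241; τ=−ln(0.2165)/13.241=0.116 → t=1.338 > T=1.26: stop.
Read off R at T=1.26: 7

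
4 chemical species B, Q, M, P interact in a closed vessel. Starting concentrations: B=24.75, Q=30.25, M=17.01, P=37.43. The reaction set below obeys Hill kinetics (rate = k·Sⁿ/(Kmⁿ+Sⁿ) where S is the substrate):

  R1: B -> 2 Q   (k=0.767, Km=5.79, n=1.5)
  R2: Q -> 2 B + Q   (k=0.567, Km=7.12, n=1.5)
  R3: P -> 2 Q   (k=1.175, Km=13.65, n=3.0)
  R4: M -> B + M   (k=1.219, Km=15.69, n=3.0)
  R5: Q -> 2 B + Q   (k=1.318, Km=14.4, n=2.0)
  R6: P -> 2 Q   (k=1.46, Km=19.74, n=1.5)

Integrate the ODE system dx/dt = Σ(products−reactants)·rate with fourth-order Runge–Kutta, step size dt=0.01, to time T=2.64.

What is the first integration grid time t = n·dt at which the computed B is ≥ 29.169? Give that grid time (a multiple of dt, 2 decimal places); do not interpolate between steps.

RK4 with dt=0.01: 264 steps to T=2.64. Trajectory (selected grid times):
t=0.00: B=24.75 Q=30.25 M=17.01 P=37.43
t=0.29: B=25.67 Q=31.91 M=17.01 P=36.80
t=0.59: B=26.64 Q=33.62 M=17.01 P=36.15
t=0.88: B=27.59 Q=35.28 M=17.01 P=35.53
t=1.17: B=28.54 Q=36.92 M=17.01 P=34.91
t=1.35: B=29.14 Q=37.94 M=17.01 P=34.53
t=1.36: B=29.18 Q=38.00 M=17.01 P=34.50
t=1.47: B=29.54 Q=38.62 M=17.01 P=34.27
t=1.76: B=30.52 Q=40.26 M=17.01 P=33.66
t=2.05: B=31.50 Q=41.89 M=17.01 P=33.05
t=2.35: B=32.52 Q=43.57 M=17.01 P=32.42
t=2.64: B=33.51 Q=45.19 M=17.01 P=31.82
B(1.35)=29.143 < 29.169 but B(1.36)=29.176 ≥ 29.169, so the first grid time is t=1.36.

Threshold first reached at t = 1.36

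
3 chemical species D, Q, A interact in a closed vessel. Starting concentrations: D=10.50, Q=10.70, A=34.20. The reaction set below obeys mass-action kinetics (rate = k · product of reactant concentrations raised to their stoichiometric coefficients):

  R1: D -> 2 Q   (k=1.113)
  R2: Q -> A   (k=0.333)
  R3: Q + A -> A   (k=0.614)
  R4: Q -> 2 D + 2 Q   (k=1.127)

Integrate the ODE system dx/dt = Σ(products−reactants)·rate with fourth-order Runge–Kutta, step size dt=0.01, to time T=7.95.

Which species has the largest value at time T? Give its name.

Dominant species at T: A

RK4 with dt=0.01: 795 steps to T=7.95. Trajectory (selected grid times):
t=0.00: D=10.50 Q=10.70 A=34.20
t=0.88: D=5.46 Q=0.62 A=34.62
t=1.77: D=2.54 Q=0.29 A=34.75
t=2.65: D=1.19 Q=0.13 A=34.81
t=3.53: D=0.56 Q=0.06 A=34.84
t=4.42: D=0.26 Q=0.03 A=34.85
t=5.30: D=0.12 Q=0.01 A=34.86
t=6.18: D=0.06 Q=0.01 A=34.86
t=7.07: D=0.03 Q=0.00 A=34.86
t=7.95: D=0.01 Q=0.00 A=34.86
At T=7.95: D=0.01 Q=0.00 A=34.86; the largest is A.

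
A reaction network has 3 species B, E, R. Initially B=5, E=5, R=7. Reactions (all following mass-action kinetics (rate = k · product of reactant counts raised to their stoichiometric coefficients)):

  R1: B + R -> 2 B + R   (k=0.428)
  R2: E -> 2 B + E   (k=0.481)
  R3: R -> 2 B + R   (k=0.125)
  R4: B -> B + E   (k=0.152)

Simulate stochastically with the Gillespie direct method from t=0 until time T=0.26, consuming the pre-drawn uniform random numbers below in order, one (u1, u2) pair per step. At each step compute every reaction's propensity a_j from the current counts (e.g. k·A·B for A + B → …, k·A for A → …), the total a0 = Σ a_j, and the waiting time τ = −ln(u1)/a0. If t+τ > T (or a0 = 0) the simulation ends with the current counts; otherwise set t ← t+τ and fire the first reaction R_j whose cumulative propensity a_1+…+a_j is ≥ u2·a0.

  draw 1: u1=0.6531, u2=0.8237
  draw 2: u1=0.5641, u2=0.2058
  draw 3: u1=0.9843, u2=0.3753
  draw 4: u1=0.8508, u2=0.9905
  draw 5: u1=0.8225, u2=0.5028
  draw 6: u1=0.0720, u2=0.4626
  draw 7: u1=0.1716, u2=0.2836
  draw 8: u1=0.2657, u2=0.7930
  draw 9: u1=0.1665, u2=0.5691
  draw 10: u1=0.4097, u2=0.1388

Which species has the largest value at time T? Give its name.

t=0.000: B=5 E=5 R=7
Draw 1: a1=14.980, a2=2.405, a3=0.875, a4=0.760, a0=19.020; τ=−ln(0.6531)/19.020=0.022 → t=0.022; u2·a0=0.8237·19.020=15.667; a1=14.980 < 15.667 ≤ a1+a2=17.385 → R2 fires; B=7 E=5 R=7
Draw 2: a1=20.972, a2=2.405, a3=0.875, a4=1.064, a0=25.316; τ=−ln(0.5641)/25.316=0.023 → t=0.045; u2·a0=0.2058·25.316=5.210 ≤ a1=20.972 → R1 fires; B=8 E=5 R=7
Draw 3: a1=23.968, a2=2.405, a3=0.875, a4=1.216, a0=28.464; τ=−ln(0.9843)/28.464=0.001 → t=0.046; u2·a0=0.3753·28.464=10.683 ≤ a1=23.968 → R1 fires; B=9 E=5 R=7
Draw 4: a1=26.964, a2=2.405, a3=0.875, a4=1.368, a0=31.612; τ=−ln(0.8508)/31.612=0.005 → t=0.051; u2·a0=0.9905·31.612=31.312; a1+…+a3=30.244 < 31.312 ≤ a1+…+a4=31.612 → R4 fires; B=9 E=6 R=7
Draw 5: a1=26.964, a2=2.886, a3=0.875, a4=1.368, a0=32.093; τ=−ln(0.8225)/32.093=0.006 → t=0.057; u2·a0=0.5028·32.093=16.136 ≤ a1=26.964 → R1 fires; B=10 E=6 R=7
Draw 6: a1=29.960, a2=2.886, a3=0.875, a4=1.520, a0=35.241; τ=−ln(0.0720)/35.241=0.075 → t=0.131; u2·a0=0.4626·35.241=16.302 ≤ a1=29.960 → R1 fires; B=11 E=6 R=7
Draw 7: a1=32.956, a2=2.886, a3=0.875, a4=1.672, a0=38.389; τ=−ln(0.1716)/38.389=0.046 → t=0.177; u2·a0=0.2836·38.389=10.887 ≤ a1=32.956 → R1 fires; B=12 E=6 R=7
Draw 8: a1=35.952, a2=2.886, a3=0.875, a4=1.824, a0=41.537; τ=−ln(0.2657)/41.537=0.032 → t=0.209; u2·a0=0.7930·41.537=32.939 ≤ a1=35.952 → R1 fires; B=13 E=6 R=7
Draw 9: a1=38.948, a2=2.886, a3=0.875, a4=1.976, a0=44.685; τ=−ln(0.1665)/44.685=0.040 → t=0.249; u2·a0=0.5691·44.685=25.430 ≤ a1=38.948 → R1 fires; B=14 E=6 R=7
Draw 10: a1=41.944, a2=2.886, a3=0.875, a4=2.128, a0=47.833; τ=−ln(0.4097)/47.833=0.019 → t=0.268 > T=0.26: stop.
At T=0.26: B=14 E=6 R=7; the largest is B.

Dominant species at T: B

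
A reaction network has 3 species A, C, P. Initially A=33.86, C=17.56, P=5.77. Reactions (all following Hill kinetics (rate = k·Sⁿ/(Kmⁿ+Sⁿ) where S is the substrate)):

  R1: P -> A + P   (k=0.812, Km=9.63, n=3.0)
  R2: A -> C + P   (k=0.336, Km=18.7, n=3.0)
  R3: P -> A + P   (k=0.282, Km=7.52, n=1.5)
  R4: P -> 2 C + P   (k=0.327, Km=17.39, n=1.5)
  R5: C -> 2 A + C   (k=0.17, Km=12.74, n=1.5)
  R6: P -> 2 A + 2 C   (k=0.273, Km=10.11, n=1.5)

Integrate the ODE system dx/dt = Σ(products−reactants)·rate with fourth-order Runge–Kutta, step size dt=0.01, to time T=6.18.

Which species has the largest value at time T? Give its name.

Dominant species at T: A

RK4 with dt=0.01: 618 steps to T=6.18. Trajectory (selected grid times):
t=0.00: A=33.86 C=17.56 P=5.77
t=0.69: A=34.10 C=17.95 P=5.91
t=1.37: A=34.35 C=18.33 P=6.05
t=2.06: A=34.62 C=18.73 P=6.19
t=2.75: A=34.90 C=19.14 P=6.33
t=3.43: A=35.19 C=19.54 P=6.46
t=4.12: A=35.49 C=19.96 P=6.60
t=4.81: A=35.80 C=20.38 P=6.74
t=5.49: A=36.12 C=20.80 P=6.87
t=6.18: A=36.46 C=21.23 P=7.01
At T=6.18: A=36.46 C=21.23 P=7.01; the largest is A.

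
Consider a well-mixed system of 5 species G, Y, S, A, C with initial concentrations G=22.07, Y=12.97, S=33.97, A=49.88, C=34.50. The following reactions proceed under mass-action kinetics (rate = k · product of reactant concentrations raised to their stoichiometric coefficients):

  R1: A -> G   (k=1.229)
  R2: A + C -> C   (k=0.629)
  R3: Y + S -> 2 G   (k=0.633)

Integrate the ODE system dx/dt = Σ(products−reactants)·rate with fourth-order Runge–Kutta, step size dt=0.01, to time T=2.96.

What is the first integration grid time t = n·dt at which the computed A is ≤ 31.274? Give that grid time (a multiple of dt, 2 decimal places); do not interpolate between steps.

Threshold first reached at t = 0.03

RK4 with dt=0.01: 296 steps to T=2.96. Trajectory (selected grid times):
t=0.00: G=22.07 Y=12.97 S=33.97 A=49.88 C=34.50
t=0.02: G=31.61 Y=8.69 S=29.69 A=31.53 C=34.50
t=0.03: G=34.87 Y=7.24 S=28.24 A=25.07 C=34.50
t=0.33: G=50.48 Y=0.10 S=21.10 A=0.03 C=34.50
t=0.66: G=50.68 Y=0.00 S=21.00 A=0.00 C=34.50
t=0.99: G=50.68 Y=0.00 S=21.00 A=0.00 C=34.50
t=1.32: G=50.68 Y=0.00 S=21.00 A=0.00 C=34.50
t=1.64: G=50.68 Y=0.00 S=21.00 A=0.00 C=34.50
t=1.97: G=50.68 Y=0.00 S=21.00 A=0.00 C=34.50
t=2.30: G=50.68 Y=0.00 S=21.00 A=0.00 C=34.50
t=2.63: G=50.68 Y=0.00 S=21.00 A=0.00 C=34.50
t=2.96: G=50.68 Y=0.00 S=21.00 A=0.00 C=34.50
A(0.02)=31.533 > 31.274 but A(0.03)=25.072 ≤ 31.274, so the first grid time is t=0.03.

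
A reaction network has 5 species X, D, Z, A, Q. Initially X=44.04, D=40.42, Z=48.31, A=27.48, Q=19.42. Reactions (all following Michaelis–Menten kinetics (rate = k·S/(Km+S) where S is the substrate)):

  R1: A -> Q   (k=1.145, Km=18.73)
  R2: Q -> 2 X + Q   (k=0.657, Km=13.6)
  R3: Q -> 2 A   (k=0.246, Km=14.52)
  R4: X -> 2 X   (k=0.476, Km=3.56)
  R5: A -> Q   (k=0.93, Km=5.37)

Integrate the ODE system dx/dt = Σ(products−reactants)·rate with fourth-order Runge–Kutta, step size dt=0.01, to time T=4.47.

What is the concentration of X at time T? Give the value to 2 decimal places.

RK4 with dt=0.01: 447 steps to T=4.47. Trajectory (selected grid times):
t=0.00: X=44.04 D=40.42 Z=48.31 A=27.48 Q=19.42
t=0.50: X=44.65 D=40.42 Z=48.31 A=26.89 Q=20.08
t=0.99: X=45.25 D=40.42 Z=48.31 A=26.33 Q=20.71
t=1.49: X=45.87 D=40.42 Z=48.31 A=25.75 Q=21.36
t=1.99: X=46.50 D=40.42 Z=48.31 A=25.19 Q=22.00
t=2.48: X=47.11 D=40.42 Z=48.31 A=24.64 Q=22.62
t=2.98: X=47.75 D=40.42 Z=48.31 A=24.08 Q=23.25
t=3.48: X=48.39 D=40.42 Z=48.31 A=23.54 Q=23.88
t=3.97: X=49.01 D=40.42 Z=48.31 A=23.01 Q=24.48
t=4.47: X=49.66 D=40.42 Z=48.31 A=22.47 Q=25.09
Read off X at T=4.47: 49.66

X at T = 49.66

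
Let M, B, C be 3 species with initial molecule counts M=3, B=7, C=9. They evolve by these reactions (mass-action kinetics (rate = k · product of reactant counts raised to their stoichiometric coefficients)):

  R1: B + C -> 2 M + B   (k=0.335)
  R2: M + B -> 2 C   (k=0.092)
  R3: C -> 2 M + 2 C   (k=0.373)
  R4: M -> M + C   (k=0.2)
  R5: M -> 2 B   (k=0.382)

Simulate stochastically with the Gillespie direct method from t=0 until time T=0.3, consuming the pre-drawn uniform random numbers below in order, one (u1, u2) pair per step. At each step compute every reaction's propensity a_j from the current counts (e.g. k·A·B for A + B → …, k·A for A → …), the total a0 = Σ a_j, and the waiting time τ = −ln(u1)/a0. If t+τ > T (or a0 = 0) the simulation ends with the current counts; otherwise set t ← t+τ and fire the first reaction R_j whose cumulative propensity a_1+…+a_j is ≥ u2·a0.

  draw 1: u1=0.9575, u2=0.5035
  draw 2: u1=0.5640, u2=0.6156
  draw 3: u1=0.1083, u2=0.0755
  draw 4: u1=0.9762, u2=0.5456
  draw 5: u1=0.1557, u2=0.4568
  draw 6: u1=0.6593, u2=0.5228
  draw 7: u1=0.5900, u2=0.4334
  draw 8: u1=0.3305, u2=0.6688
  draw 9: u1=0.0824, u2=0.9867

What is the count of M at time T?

t=0.000: M=3 B=7 C=9
Draw 1: a1=21.105, a2=1.932, a3=3.357, a4=0.600, a5=1.146, a0=28.140; τ=−ln(0.9575)/28.140=0.002 → t=0.002; u2·a0=0.5035·28.140=14.168 ≤ a1=21.105 → R1 fires; M=5 B=7 C=8
Draw 2: a1=18.760, a2=3.220, a3=2.984, a4=1.000, a5=1.910, a0=27.874; τ=−ln(0.5640)/27.874=0.021 → t=0.022; u2·a0=0.6156·27.874=17.159 ≤ a1=18.760 → R1 fires; M=7 B=7 C=7
Draw 3: a1=16.415, a2=4.508, a3=2.611, a4=1.400, a5=2.674, a0=27.608; τ=−ln(0.1083)/27.608=0.081 → t=0.103; u2·a0=0.0755·27.608=2.084 ≤ a1=16.415 → R1 fires; M=9 B=7 C=6
Draw 4: a1=14.070, a2=5.796, a3=2.238, a4=1.800, a5=3.438, a0=27.342; τ=−ln(0.9762)/27.342=0.001 → t=0.103; u2·a0=0.5456·27.342=14.918; a1=14.070 < 14.918 ≤ a1+a2=19.866 → R2 fires; M=8 B=6 C=8
Draw 5: a1=16.080, a2=4.416, a3=2.984, a4=1.600, a5=3.056, a0=28.136; τ=−ln(0.1557)/28.136=0.066 → t=0.170; u2·a0=0.4568·28.136=12.853 ≤ a1=16.080 → R1 fires; M=10 B=6 C=7
Draw 6: a1=14.070, a2=5.520, a3=2.611, a4=2.000, a5=3.820, a0=28.021; τ=−ln(0.6593)/28.021=0.015 → t=0.184; u2·a0=0.5228·28.021=14.649; a1=14.070 < 14.649 ≤ a1+a2=19.590 → R2 fires; M=9 B=5 C=9
Draw 7: a1=15.075, a2=4.140, a3=3.357, a4=1.800, a5=3.438, a0=27.810; τ=−ln(0.5900)/27.810=0.019 → t=0.203; u2·a0=0.4334·27.810=12.053 ≤ a1=15.075 → R1 fires; M=11 B=5 C=8
Draw 8: a1=13.400, a2=5.060, a3=2.984, a4=2.200, a5=4.202, a0=27.846; τ=−ln(0.3305)/27.846=0.040 → t=0.243; u2·a0=0.6688·27.846=18.623; a1+a2=18.460 < 18.623 ≤ a1+…+a3=21.444 → R3 fires; M=13 B=5 C=9
Draw 9: a1=15.075, a2=5.980, a3=3.357, a4=2.600, a5=4.966, a0=31.978; τ=−ln(0.0824)/31.978=0.078 → t=0.321 > T=0.3: stop.
Read off M at T=0.3: 13

M at T = 13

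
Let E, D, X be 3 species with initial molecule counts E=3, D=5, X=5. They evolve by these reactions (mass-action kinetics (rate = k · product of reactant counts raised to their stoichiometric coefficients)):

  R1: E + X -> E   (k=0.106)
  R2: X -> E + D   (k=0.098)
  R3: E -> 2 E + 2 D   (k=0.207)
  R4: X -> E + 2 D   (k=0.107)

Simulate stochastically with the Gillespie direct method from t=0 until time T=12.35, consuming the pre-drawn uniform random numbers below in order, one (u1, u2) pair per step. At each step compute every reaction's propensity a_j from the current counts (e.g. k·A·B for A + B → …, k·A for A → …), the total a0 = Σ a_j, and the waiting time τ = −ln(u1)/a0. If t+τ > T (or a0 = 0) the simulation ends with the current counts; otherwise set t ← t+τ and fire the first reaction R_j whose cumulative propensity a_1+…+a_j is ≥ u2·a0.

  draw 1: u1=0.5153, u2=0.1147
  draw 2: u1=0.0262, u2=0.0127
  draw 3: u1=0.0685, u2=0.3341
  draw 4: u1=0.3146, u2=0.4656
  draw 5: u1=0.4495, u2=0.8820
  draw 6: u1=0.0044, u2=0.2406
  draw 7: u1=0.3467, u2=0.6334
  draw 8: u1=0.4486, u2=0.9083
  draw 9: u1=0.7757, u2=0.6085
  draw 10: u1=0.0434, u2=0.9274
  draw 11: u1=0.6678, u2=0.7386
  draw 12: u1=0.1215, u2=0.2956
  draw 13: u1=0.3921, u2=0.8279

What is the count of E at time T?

t=0.000: E=3 D=5 X=5
Draw 1: a1=1.590, a2=0.490, a3=0.621, a4=0.535, a0=3.236; τ=−ln(0.5153)/3.236=0.205 → t=0.205; u2·a0=0.1147·3.236=0.371 ≤ a1=1.590 → R1 fires; E=3 D=5 X=4
Draw 2: a1=1.272, a2=0.392, a3=0.621, a4=0.428, a0=2.713; τ=−ln(0.0262)/2.713=1.342 → t=1.547; u2·a0=0.0127·2.713=0.034 ≤ a1=1.272 → R1 fires; E=3 D=5 X=3
Draw 3: a1=0.954, a2=0.294, a3=0.621, a4=0.321, a0=2.190; τ=−ln(0.0685)/2.190=1.224 → t=2.771; u2·a0=0.3341·2.190=0.732 ≤ a1=0.954 → R1 fires; E=3 D=5 X=2
Draw 4: a1=0.636, a2=0.196, a3=0.621, a4=0.214, a0=1.667; τ=−ln(0.3146)/1.667=0.694 → t=3.465; u2·a0=0.4656·1.667=0.776; a1=0.636 < 0.776 ≤ a1+a2=0.832 → R2 fires; E=4 D=6 X=1
Draw 5: a1=0.424, a2=0.098, a3=0.828, a4=0.107, a0=1.457; τ=−ln(0.4495)/1.457=0.549 → t=4.014; u2·a0=0.8820·1.457=1.285; a1+a2=0.522 < 1.285 ≤ a1+…+a3=1.350 → R3 fires; E=5 D=8 X=1
Draw 6: a1=0.530, a2=0.098, a3=1.035, a4=0.107, a0=1.770; τ=−ln(0.0044)/1.770=3.066 → t=7.080; u2·a0=0.2406·1.770=0.426 ≤ a1=0.530 → R1 fires; E=5 D=8 X=0
Draw 7: a1=0.000, a2=0.000, a3=1.035, a4=0.000, a0=1.035; τ=−ln(0.3467)/1.035=1.023 → t=8.103; u2·a0=0.6334·1.035=0.656; a1+a2=0.000 < 0.656 ≤ a1+…+a3=1.035 → R3 fires; E=6 D=10 X=0
Draw 8: a1=0.000, a2=0.000, a3=1.242, a4=0.000, a0=1.242; τ=−ln(0.4486)/1.242=0.645 → t=8.749; u2·a0=0.9083·1.242=1.128; a1+a2=0.000 < 1.128 ≤ a1+…+a3=1.242 → R3 fires; E=7 D=12 X=0
Draw 9: a1=0.000, a2=0.000, a3=1.449, a4=0.000, a0=1.449; τ=−ln(0.7757)/1.449=0.175 → t=8.924; u2·a0=0.6085·1.449=0.882; a1+a2=0.000 < 0.882 ≤ a1+…+a3=1.449 → R3 fires; E=8 D=14 X=0
Draw 10: a1=0.000, a2=0.000, a3=1.656, a4=0.000, a0=1.656; τ=−ln(0.0434)/1.656=1.895 → t=10.818; u2·a0=0.9274·1.656=1.536; a1+a2=0.000 < 1.536 ≤ a1+…+a3=1.656 → R3 fires; E=9 D=16 X=0
Draw 11: a1=0.000, a2=0.000, a3=1.863, a4=0.000, a0=1.863; τ=−ln(0.6678)/1.863=0.217 → t=11.035; u2·a0=0.7386·1.863=1.376; a1+a2=0.000 < 1.376 ≤ a1+…+a3=1.863 → R3 fires; E=10 D=18 X=0
Draw 12: a1=0.000, a2=0.000, a3=2.070, a4=0.000, a0=2.070; τ=−ln(0.1215)/2.070=1.018 → t=12.053; u2·a0=0.2956·2.070=0.612; a1+a2=0.000 < 0.612 ≤ a1+…+a3=2.070 → R3 fires; E=11 D=20 X=0
Draw 13: a1=0.000, a2=0.000, a3=2.277, a4=0.000, a0=2.277; τ=−ln(0.3921)/2.277=0.411 → t=12.465 > T=12.35: stop.
Read off E at T=12.35: 11

E at T = 11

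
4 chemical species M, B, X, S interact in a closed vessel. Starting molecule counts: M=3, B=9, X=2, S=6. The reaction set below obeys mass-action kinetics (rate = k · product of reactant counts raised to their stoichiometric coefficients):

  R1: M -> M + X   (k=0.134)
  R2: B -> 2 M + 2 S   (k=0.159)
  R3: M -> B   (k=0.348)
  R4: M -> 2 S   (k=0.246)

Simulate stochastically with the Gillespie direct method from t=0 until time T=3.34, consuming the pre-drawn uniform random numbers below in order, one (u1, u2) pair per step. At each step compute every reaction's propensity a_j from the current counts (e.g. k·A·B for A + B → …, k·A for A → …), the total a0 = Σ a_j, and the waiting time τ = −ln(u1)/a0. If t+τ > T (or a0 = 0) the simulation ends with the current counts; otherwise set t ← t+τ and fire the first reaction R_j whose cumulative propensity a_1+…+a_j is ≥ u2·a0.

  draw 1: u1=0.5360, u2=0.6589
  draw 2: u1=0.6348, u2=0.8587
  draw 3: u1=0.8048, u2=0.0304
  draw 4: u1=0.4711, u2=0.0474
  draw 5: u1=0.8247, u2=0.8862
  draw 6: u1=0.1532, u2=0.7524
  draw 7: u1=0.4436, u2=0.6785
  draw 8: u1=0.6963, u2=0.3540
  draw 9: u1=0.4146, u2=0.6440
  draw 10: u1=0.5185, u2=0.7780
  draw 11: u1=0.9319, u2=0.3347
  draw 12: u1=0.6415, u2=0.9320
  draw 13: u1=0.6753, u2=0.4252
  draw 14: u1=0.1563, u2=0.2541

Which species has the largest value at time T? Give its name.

Dominant species at T: S

t=0.000: M=3 B=9 X=2 S=6
Draw 1: a1=0.402, a2=1.431, a3=1.044, a4=0.738, a0=3.615; τ=−ln(0.5360)/3.615=0.173 → t=0.173; u2·a0=0.6589·3.615=2.382; a1+a2=1.833 < 2.382 ≤ a1+…+a3=2.877 → R3 fires; M=2 B=10 X=2 S=6
Draw 2: a1=0.268, a2=1.590, a3=0.696, a4=0.492, a0=3.046; τ=−ln(0.6348)/3.046=0.149 → t=0.322; u2·a0=0.8587·3.046=2.616; a1+…+a3=2.554 < 2.616 ≤ a1+…+a4=3.046 → R4 fires; M=1 B=10 X=2 S=8
Draw 3: a1=0.134, a2=1.590, a3=0.348, a4=0.246, a0=2.318; τ=−ln(0.8048)/2.318=0.094 → t=0.415; u2·a0=0.0304·2.318=0.070 ≤ a1=0.134 → R1 fires; M=1 B=10 X=3 S=8
Draw 4: a1=0.134, a2=1.590, a3=0.348, a4=0.246, a0=2.318; τ=−ln(0.4711)/2.318=0.325 → t=0.740; u2·a0=0.0474·2.318=0.110 ≤ a1=0.134 → R1 fires; M=1 B=10 X=4 S=8
Draw 5: a1=0.134, a2=1.590, a3=0.348, a4=0.246, a0=2.318; τ=−ln(0.8247)/2.318=0.083 → t=0.823; u2·a0=0.8862·2.318=2.054; a1+a2=1.724 < 2.054 ≤ a1+…+a3=2.072 → R3 fires; M=0 B=11 X=4 S=8
Draw 6: a1=0.000, a2=1.749, a3=0.000, a4=0.000, a0=1.749; τ=−ln(0.1532)/1.749=1.073 → t=1.896; u2·a0=0.7524·1.749=1.316; a1=0.000 < 1.316 ≤ a1+a2=1.749 → R2 fires; M=2 B=10 X=4 S=10
Draw 7: a1=0.268, a2=1.590, a3=0.696, a4=0.492, a0=3.046; τ=−ln(0.4436)/3.046=0.267 → t=2.163; u2·a0=0.6785·3.046=2.067; a1+a2=1.858 < 2.067 ≤ a1+…+a3=2.554 → R3 fires; M=1 B=11 X=4 S=10
Draw 8: a1=0.134, a2=1.749, a3=0.348, a4=0.246, a0=2.477; τ=−ln(0.6963)/2.477=0.146 → t=2.309; u2·a0=0.3540·2.477=0.877; a1=0.134 < 0.877 ≤ a1+a2=1.883 → R2 fires; M=3 B=10 X=4 S=12
Draw 9: a1=0.402, a2=1.590, a3=1.044, a4=0.738, a0=3.774; τ=−ln(0.4146)/3.774=0.233 → t=2.542; u2·a0=0.6440·3.774=2.430; a1+a2=1.992 < 2.430 ≤ a1+…+a3=3.036 → R3 fires; M=2 B=11 X=4 S=12
Draw 10: a1=0.268, a2=1.749, a3=0.696, a4=0.492, a0=3.205; τ=−ln(0.5185)/3.205=0.205 → t=2.747; u2·a0=0.7780·3.205=2.493; a1+a2=2.017 < 2.493 ≤ a1+…+a3=2.713 → R3 fires; M=1 B=12 X=4 S=12
Draw 11: a1=0.134, a2=1.908, a3=0.348, a4=0.246, a0=2.636; τ=−ln(0.9319)/2.636=0.027 → t=2.774; u2·a0=0.3347·2.636=0.882; a1=0.134 < 0.882 ≤ a1+a2=2.042 → R2 fires; M=3 B=11 X=4 S=14
Draw 12: a1=0.402, a2=1.749, a3=1.044, a4=0.738, a0=3.933; τ=−ln(0.6415)/3.933=0.113 → t=2.887; u2·a0=0.9320·3.933=3.666; a1+…+a3=3.195 < 3.666 ≤ a1+…+a4=3.933 → R4 fires; M=2 B=11 X=4 S=16
Draw 13: a1=0.268, a2=1.749, a3=0.696, a4=0.492, a0=3.205; τ=−ln(0.6753)/3.205=0.122 → t=3.009; u2·a0=0.4252·3.205=1.363; a1=0.268 < 1.363 ≤ a1+a2=2.017 → R2 fires; M=4 B=10 X=4 S=18
Draw 14: a1=0.536, a2=1.590, a3=1.392, a4=0.984, a0=4.502; τ=−ln(0.1563)/4.502=0.412 → t=3.421 > T=3.34: stop.
At T=3.34: M=4 B=10 X=4 S=18; the largest is S.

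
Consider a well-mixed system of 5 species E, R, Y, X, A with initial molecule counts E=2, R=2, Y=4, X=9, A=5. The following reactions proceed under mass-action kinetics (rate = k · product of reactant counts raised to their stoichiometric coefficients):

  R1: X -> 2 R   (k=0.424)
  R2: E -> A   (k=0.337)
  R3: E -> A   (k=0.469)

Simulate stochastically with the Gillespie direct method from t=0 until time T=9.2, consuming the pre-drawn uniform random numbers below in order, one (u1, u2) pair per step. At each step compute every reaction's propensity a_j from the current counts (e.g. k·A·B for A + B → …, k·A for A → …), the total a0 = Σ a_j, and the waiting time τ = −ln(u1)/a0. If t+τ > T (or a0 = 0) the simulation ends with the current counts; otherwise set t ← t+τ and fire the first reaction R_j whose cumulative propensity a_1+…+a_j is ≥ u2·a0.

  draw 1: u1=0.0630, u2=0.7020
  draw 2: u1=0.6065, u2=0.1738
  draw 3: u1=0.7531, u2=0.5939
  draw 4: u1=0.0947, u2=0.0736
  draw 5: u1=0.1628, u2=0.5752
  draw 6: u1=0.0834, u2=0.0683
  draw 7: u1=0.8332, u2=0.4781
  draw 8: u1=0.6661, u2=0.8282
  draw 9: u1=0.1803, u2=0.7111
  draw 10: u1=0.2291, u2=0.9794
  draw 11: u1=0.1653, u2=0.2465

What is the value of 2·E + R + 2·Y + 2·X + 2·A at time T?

Check how each reaction changes W = 2·E + R + 2·Y + 2·X + 2·A (weight of products minus weight of reactants):
R1: X -> 2 R: (1·2) − (2·1) = 2 − 2 = 0
R2: E -> A: (2·1) − (2·1) = 2 − 2 = 0
R3: E -> A: (2·1) − (2·1) = 2 − 2 = 0
Every reaction leaves W unchanged, so W is conserved and no simulation is needed: W(T) = W(0) = 2·2 + 2 + 2·4 + 2·9 + 2·5 = 42

Value at T = 42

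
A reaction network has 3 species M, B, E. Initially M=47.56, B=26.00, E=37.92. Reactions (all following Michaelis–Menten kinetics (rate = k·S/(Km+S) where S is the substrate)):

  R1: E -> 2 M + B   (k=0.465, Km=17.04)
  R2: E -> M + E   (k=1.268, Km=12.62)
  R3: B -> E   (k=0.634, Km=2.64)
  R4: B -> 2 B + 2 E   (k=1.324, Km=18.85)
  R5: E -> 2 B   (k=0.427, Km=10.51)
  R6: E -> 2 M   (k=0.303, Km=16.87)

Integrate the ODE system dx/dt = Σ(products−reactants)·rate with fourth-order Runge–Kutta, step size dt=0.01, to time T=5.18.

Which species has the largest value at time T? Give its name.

Dominant species at T: M

RK4 with dt=0.01: 518 steps to T=5.18. Trajectory (selected grid times):
t=0.00: M=47.56 B=26.00 E=37.92
t=0.58: M=48.73 B=26.69 E=38.65
t=1.15: M=49.89 B=27.37 E=39.37
t=1.73: M=51.07 B=28.07 E=40.11
t=2.30: M=52.24 B=28.77 E=40.85
t=2.88: M=53.43 B=29.48 E=41.60
t=3.45: M=54.61 B=30.19 E=42.35
t=4.03: M=55.82 B=30.92 E=43.12
t=4.60: M=57.01 B=31.64 E=43.89
t=5.18: M=58.22 B=32.38 E=44.67
At T=5.18: M=58.22 B=32.38 E=44.67; the largest is M.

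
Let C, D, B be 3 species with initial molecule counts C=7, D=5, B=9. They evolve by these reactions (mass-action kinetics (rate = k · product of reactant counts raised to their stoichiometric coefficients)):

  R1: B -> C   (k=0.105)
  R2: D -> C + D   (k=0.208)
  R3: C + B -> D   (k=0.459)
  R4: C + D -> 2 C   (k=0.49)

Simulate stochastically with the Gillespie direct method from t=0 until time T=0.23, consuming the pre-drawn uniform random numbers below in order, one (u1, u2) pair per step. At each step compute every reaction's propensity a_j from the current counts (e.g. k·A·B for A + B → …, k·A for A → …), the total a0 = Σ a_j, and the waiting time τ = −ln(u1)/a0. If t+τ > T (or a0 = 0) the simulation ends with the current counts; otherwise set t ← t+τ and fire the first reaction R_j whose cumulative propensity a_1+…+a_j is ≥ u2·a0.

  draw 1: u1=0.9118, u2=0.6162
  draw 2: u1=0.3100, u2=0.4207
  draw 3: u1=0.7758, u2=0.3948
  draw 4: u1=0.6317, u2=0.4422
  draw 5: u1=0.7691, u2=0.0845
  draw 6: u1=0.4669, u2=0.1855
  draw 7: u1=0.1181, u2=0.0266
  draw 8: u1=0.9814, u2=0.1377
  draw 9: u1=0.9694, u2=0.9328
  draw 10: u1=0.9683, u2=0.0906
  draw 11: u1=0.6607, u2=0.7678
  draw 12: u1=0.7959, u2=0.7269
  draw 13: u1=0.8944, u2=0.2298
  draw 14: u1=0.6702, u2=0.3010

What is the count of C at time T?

t=0.000: C=7 D=5 B=9
Draw 1: a1=0.945, a2=1.040, a3=28.917, a4=17.150, a0=48.052; τ=−ln(0.9118)/48.052=0.002 → t=0.002; u2·a0=0.6162·48.052=29.610; a1+a2=1.985 < 29.610 ≤ a1+…+a3=30.902 → R3 fires; C=6 D=6 B=8
Draw 2: a1=0.840, a2=1.248, a3=22.032, a4=17.640, a0=41.760; τ=−ln(0.3100)/41.760=0.028 → t=0.030; u2·a0=0.4207·41.760=17.568; a1+a2=2.088 < 17.568 ≤ a1+…+a3=24.120 → R3 fires; C=5 D=7 B=7
Draw 3: a1=0.735, a2=1.456, a3=16.065, a4=17.150, a0=35.406; τ=−ln(0.7758)/35.406=0.007 → t=0.037; u2·a0=0.3948·35.406=13.978; a1+a2=2.191 < 13.978 ≤ a1+…+a3=18.256 → R3 fires; C=4 D=8 B=6
Draw 4: a1=0.630, a2=1.664, a3=11.016, a4=15.680, a0=28.990; τ=−ln(0.6317)/28.990=0.016 → t=0.053; u2·a0=0.4422·28.990=12.819; a1+a2=2.294 < 12.819 ≤ a1+…+a3=13.310 → R3 fires; C=3 D=9 B=5
Draw 5: a1=0.525, a2=1.872, a3=6.885, a4=13.230, a0=22.512; τ=−ln(0.7691)/22.512=0.012 → t=0.065; u2·a0=0.0845·22.512=1.902; a1=0.525 < 1.902 ≤ a1+a2=2.397 → R2 fires; C=4 D=9 B=5
Draw 6: a1=0.525, a2=1.872, a3=9.180, a4=17.640, a0=29.217; τ=−ln(0.4669)/29.217=0.026 → t=0.091; u2·a0=0.1855·29.217=5.420; a1+a2=2.397 < 5.420 ≤ a1+…+a3=11.577 → R3 fires; C=3 D=10 B=4
Draw 7: a1=0.420, a2=2.080, a3=5.508, a4=14.700, a0=22.708; τ=−ln(0.1181)/22.708=0.094 → t=0.185; u2·a0=0.0266·22.708=0.604; a1=0.420 < 0.604 ≤ a1+a2=2.500 → R2 fires; C=4 D=10 B=4
Draw 8: a1=0.420, a2=2.080, a3=7.344, a4=19.600, a0=29.444; τ=−ln(0.9814)/29.444=0.001 → t=0.185; u2·a0=0.1377·29.444=4.054; a1+a2=2.500 < 4.054 ≤ a1+…+a3=9.844 → R3 fires; C=3 D=11 B=3
Draw 9: a1=0.315, a2=2.288, a3=4.131, a4=16.170, a0=22.904; τ=−ln(0.9694)/22.904=0.001 → t=0.187; u2·a0=0.9328·22.904=21.365; a1+…+a3=6.734 < 21.365 ≤ a1+…+a4=22.904 → R4 fires; C=4 D=10 B=3
Draw 10: a1=0.315, a2=2.080, a3=5.508, a4=19.600, a0=27.503; τ=−ln(0.9683)/27.503=0.001 → t=0.188; u2·a0=0.0906·27.503=2.492; a1+a2=2.395 < 2.492 ≤ a1+…+a3=7.903 → R3 fires; C=3 D=11 B=2
Draw 11: a1=0.210, a2=2.288, a3=2.754, a4=16.170, a0=21.422; τ=−ln(0.6607)/21.422=0.019 → t=0.207; u2·a0=0.7678·21.422=16.448; a1+…+a3=5.252 < 16.448 ≤ a1+…+a4=21.422 → R4 fires; C=4 D=10 B=2
Draw 12: a1=0.210, a2=2.080, a3=3.672, a4=19.600, a0=25.562; τ=−ln(0.7959)/25.562=0.009 → t=0.216; u2·a0=0.7269·25.562=18.581; a1+…+a3=5.962 < 18.581 ≤ a1+…+a4=25.562 → R4 fires; C=5 D=9 B=2
Draw 13: a1=0.210, a2=1.872, a3=4.590, a4=22.050, a0=28.722; τ=−ln(0.8944)/28.722=0.004 → t=0.220; u2·a0=0.2298·28.722=6.600; a1+a2=2.082 < 6.600 ≤ a1+…+a3=6.672 → R3 fires; C=4 D=10 B=1
Draw 14: a1=0.105, a2=2.080, a3=1.836, a4=19.600, a0=23.621; τ=−ln(0.6702)/23.621=0.017 → t=0.237 > T=0.23: stop.
Read off C at T=0.23: 4

C at T = 4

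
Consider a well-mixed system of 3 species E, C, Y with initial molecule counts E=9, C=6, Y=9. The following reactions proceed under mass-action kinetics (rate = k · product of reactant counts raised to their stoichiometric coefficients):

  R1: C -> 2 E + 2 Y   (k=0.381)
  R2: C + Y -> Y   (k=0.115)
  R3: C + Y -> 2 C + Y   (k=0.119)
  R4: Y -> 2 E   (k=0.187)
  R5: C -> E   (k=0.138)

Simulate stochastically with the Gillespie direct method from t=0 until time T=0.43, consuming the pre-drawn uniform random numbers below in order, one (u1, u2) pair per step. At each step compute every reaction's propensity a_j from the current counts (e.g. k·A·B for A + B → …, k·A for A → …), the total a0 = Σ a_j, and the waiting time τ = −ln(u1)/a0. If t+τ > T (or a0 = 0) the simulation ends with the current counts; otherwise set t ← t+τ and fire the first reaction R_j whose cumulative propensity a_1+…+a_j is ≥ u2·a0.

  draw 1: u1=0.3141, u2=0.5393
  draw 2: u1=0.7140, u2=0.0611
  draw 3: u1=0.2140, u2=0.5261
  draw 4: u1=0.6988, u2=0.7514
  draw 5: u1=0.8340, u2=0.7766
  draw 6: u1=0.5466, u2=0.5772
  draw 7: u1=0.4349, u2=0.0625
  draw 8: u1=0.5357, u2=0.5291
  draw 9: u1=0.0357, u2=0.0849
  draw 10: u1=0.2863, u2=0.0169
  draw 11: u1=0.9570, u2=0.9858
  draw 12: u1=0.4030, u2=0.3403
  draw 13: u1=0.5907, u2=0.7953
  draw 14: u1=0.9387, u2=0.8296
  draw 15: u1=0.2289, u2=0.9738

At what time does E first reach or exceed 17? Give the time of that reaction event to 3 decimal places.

t=0.000: E=9 C=6 Y=9
Draw 1: a1=2.286, a2=6.210, a3=6.426, a4=1.683, a5=0.828, a0=17.433; τ=−ln(0.3141)/17.433=0.066 → t=0.066; u2·a0=0.5393·17.433=9.402; a1+a2=8.496 < 9.402 ≤ a1+…+a3=14.922 → R3 fires; E=9 C=7 Y=9
Draw 2: a1=2.667, a2=7.245, a3=7.497, a4=1.683, a5=0.966, a0=20.058; τ=−ln(0.7140)/20.058=0.017 → t=0.083; u2·a0=0.0611·20.058=1.226 ≤ a1=2.667 → R1 fires; E=11 C=6 Y=11
Draw 3: a1=2.286, a2=7.590, a3=7.854, a4=2.057, a5=0.828, a0=20.615; τ=−ln(0.2140)/20.615=0.075 → t=0.158; u2·a0=0.5261·20.615=10.846; a1+a2=9.876 < 10.846 ≤ a1+…+a3=17.730 → R3 fires; E=11 C=7 Y=11
Draw 4: a1=2.667, a2=8.855, a3=9.163, a4=2.057, a5=0.966, a0=23.708; τ=−ln(0.6988)/23.708=0.015 → t=0.173; u2·a0=0.7514·23.708=17.814; a1+a2=11.522 < 17.814 ≤ a1+…+a3=20.685 → R3 fires; E=11 C=8 Y=11
Draw 5: a1=3.048, a2=10.120, a3=10.472, a4=2.057, a5=1.104, a0=26.801; τ=−ln(0.8340)/26.801=0.007 → t=0.180; u2·a0=0.7766·26.801=20.814; a1+a2=13.168 < 20.814 ≤ a1+…+a3=23.640 → R3 fires; E=11 C=9 Y=11
Draw 6: a1=3.429, a2=11.385, a3=11.781, a4=2.057, a5=1.242, a0=29.894; τ=−ln(0.5466)/29.894=0.020 → t=0.200; u2·a0=0.5772·29.894=17.255; a1+a2=14.814 < 17.255 ≤ a1+…+a3=26.595 → R3 fires; E=11 C=10 Y=11
Draw 7: a1=3.810, a2=12.650, a3=13.090, a4=2.057, a5=1.380, a0=32.987; τ=−ln(0.4349)/32.987=0.025 → t=0.225; u2·a0=0.0625·32.987=2.062 ≤ a1=3.810 → R1 fires; E=13 C=9 Y=13
Draw 8: a1=3.429, a2=13.455, a3=13.923, a4=2.431, a5=1.242, a0=34.480; τ=−ln(0.5357)/34.480=0.018 → t=0.243; u2·a0=0.5291·34.480=18.243; a1+a2=16.884 < 18.243 ≤ a1+…+a3=30.807 → R3 fires; E=13 C=10 Y=13
Draw 9: a1=3.810, a2=14.950, a3=15.470, a4=2.431, a5=1.380, a0=38.041; τ=−ln(0.0357)/38.041=0.088 → t=0.331; u2·a0=0.0849·38.041=3.230 ≤ a1=3.810 → R1 fires; E=15 C=9 Y=15
Draw 10: a1=3.429, a2=15.525, a3=16.065, a4=2.805, a5=1.242, a0=39.066; τ=−ln(0.2863)/39.066=0.032 → t=0.363; u2·a0=0.0169·39.066=0.660 ≤ a1=3.429 → R1 fires; E=17 C=8 Y=17
Draw 11: a1=3.048, a2=15.640, a3=16.184, a4=3.179, a5=1.104, a0=39.155; τ=−ln(0.9570)/39.155=0.001 → t=0.364; u2·a0=0.9858·39.155=38.599; a1+…+a4=38.051 < 38.599 ≤ a1+…+a5=39.155 → R5 fires; E=18 C=7 Y=17
Draw 12: a1=2.667, a2=13.685, a3=14.161, a4=3.179, a5=0.966, a0=34.658; τ=−ln(0.4030)/34.658=0.026 → t=0.390; u2·a0=0.3403·34.658=11.794; a1=2.667 < 11.794 ≤ a1+a2=16.352 → R2 fires; E=18 C=6 Y=17
Draw 13: a1=2.286, a2=11.730, a3=12.138, a4=3.179, a5=0.828, a0=30.161; τ=−ln(0.5907)/30.161=0.017 → t=0.408; u2·a0=0.7953·30.161=23.987; a1+a2=14.016 < 23.987 ≤ a1+…+a3=26.154 → R3 fires; E=18 C=7 Y=17
Draw 14: a1=2.667, a2=13.685, a3=14.161, a4=3.179, a5=0.966, a0=34.658; τ=−ln(0.9387)/34.658=0.002 → t=0.410; u2·a0=0.8296·34.658=28.752; a1+a2=16.352 < 28.752 ≤ a1+…+a3=30.513 → R3 fires; E=18 C=8 Y=17
Draw 15: a1=3.048, a2=15.640, a3=16.184, a4=3.179, a5=1.104, a0=39.155; τ=−ln(0.2289)/39.155=0.038 → t=0.447 > T=0.43: stop.
E first becomes ≥ 17 when it reaches 17 at the event at t=0.363.

Threshold first reached at t = 0.363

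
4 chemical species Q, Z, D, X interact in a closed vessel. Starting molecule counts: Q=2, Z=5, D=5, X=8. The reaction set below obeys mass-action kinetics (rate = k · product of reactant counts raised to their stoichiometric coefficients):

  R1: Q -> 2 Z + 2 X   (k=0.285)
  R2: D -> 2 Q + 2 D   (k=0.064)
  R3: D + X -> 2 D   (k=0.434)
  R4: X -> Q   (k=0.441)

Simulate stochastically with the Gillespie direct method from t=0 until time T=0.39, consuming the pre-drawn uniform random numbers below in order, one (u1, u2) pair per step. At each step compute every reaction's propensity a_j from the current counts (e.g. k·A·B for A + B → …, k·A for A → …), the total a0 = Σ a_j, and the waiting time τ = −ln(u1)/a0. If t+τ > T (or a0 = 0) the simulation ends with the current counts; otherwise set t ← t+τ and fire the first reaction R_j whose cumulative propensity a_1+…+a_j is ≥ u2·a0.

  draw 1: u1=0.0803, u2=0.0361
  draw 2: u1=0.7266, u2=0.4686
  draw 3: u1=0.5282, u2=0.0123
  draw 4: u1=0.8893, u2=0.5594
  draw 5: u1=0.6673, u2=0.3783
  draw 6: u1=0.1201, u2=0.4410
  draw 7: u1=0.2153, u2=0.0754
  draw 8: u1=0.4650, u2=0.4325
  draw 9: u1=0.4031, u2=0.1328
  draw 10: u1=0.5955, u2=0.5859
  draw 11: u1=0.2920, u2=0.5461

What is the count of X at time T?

X at T = 2

t=0.000: Q=2 Z=5 D=5 X=8
Draw 1: a1=0.570, a2=0.320, a3=17.360, a4=3.528, a0=21.778; τ=−ln(0.0803)/21.778=0.116 → t=0.116; u2·a0=0.0361·21.778=0.786; a1=0.570 < 0.786 ≤ a1+a2=0.890 → R2 fires; Q=4 Z=5 D=6 X=8
Draw 2: a1=1.140, a2=0.384, a3=20.832, a4=3.528, a0=25.884; τ=−ln(0.7266)/25.884=0.012 → t=0.128; u2·a0=0.4686·25.884=12.129; a1+a2=1.524 < 12.129 ≤ a1+…+a3=22.356 → R3 fires; Q=4 Z=5 D=7 X=7
Draw 3: a1=1.140, a2=0.448, a3=21.266, a4=3.087, a0=25.941; τ=−ln(0.5282)/25.941=0.025 → t=0.153; u2·a0=0.0123·25.941=0.319 ≤ a1=1.140 → R1 fires; Q=3 Z=7 D=7 X=9
Draw 4: a1=0.855, a2=0.448, a3=27.342, a4=3.969, a0=32.614; τ=−ln(0.8893)/32.614=0.004 → t=0.156; u2·a0=0.5594·32.614=18.244; a1+a2=1.303 < 18.244 ≤ a1+…+a3=28.645 → R3 fires; Q=3 Z=7 D=8 X=8
Draw 5: a1=0.855, a2=0.512, a3=27.776, a4=3.528, a0=32.671; τ=−ln(0.6673)/32.671=0.012 → t=0.169; u2·a0=0.3783·32.671=12.359; a1+a2=1.367 < 12.359 ≤ a1+…+a3=29.143 → R3 fires; Q=3 Z=7 D=9 X=7
Draw 6: a1=0.855, a2=0.576, a3=27.342, a4=3.087, a0=31.860; τ=−ln(0.1201)/31.860=0.067 → t=0.235; u2·a0=0.4410·31.860=14.050; a1+a2=1.431 < 14.050 ≤ a1+…+a3=28.773 → R3 fires; Q=3 Z=7 D=10 X=6
Draw 7: a1=0.855, a2=0.640, a3=26.040, a4=2.646, a0=30.181; τ=−ln(0.2153)/30.181=0.051 → t=0.286; u2·a0=0.0754·30.181=2.276; a1+a2=1.495 < 2.276 ≤ a1+…+a3=27.535 → R3 fires; Q=3 Z=7 D=11 X=5
Draw 8: a1=0.855, a2=0.704, a3=23.870, a4=2.205, a0=27.634; τ=−ln(0.4650)/27.634=0.028 → t=0.314; u2·a0=0.4325·27.634=11.952; a1+a2=1.559 < 11.952 ≤ a1+…+a3=25.429 → R3 fires; Q=3 Z=7 D=12 X=4
Draw 9: a1=0.855, a2=0.768, a3=20.832, a4=1.764, a0=24.219; τ=−ln(0.4031)/24.219=0.038 → t=0.351; u2·a0=0.1328·24.219=3.216; a1+a2=1.623 < 3.216 ≤ a1+…+a3=22.455 → R3 fires; Q=3 Z=7 D=13 X=3
Draw 10: a1=0.855, a2=0.832, a3=16.926, a4=1.323, a0=19.936; τ=−ln(0.5955)/19.936=0.026 → t=0.377; u2·a0=0.5859·19.936=11.681; a1+a2=1.687 < 11.681 ≤ a1+…+a3=18.613 → R3 fires; Q=3 Z=7 D=14 X=2
Draw 11: a1=0.855, a2=0.896, a3=12.152, a4=0.882, a0=14.785; τ=−ln(0.2920)/14.785=0.083 → t=0.461 > T=0.39: stop.
Read off X at T=0.39: 2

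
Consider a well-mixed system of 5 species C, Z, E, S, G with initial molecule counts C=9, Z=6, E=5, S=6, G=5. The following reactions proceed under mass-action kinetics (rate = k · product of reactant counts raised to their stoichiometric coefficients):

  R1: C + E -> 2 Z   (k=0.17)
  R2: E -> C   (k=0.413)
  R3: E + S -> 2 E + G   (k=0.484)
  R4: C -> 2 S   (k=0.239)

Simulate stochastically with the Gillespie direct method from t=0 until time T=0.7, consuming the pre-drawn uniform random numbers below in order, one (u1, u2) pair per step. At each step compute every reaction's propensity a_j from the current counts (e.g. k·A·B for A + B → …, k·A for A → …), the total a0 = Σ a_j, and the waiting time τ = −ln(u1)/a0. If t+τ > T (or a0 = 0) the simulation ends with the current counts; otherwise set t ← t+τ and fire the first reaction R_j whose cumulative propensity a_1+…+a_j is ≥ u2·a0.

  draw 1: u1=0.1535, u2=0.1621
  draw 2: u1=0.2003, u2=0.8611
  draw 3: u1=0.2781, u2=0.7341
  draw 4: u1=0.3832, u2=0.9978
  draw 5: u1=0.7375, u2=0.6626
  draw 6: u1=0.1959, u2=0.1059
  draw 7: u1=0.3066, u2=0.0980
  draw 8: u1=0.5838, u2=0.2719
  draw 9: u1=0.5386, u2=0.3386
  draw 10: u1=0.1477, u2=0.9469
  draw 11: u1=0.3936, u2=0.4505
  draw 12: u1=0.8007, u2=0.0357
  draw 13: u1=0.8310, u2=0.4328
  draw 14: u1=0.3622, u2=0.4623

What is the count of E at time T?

t=0.000: C=9 Z=6 E=5 S=6 G=5
Draw 1: a1=7.650, a2=2.065, a3=14.520, a4=2.151, a0=26.386; τ=−ln(0.1535)/26.386=0.071 → t=0.071; u2·a0=0.1621·26.386=4.277 ≤ a1=7.650 → R1 fires; C=8 Z=8 E=4 S=6 G=5
Draw 2: a1=5.440, a2=1.652, a3=11.616, a4=1.912, a0=20.620; τ=−ln(0.2003)/20.620=0.078 → t=0.149; u2·a0=0.8611·20.620=17.756; a1+a2=7.092 < 17.756 ≤ a1+…+a3=18.708 → R3 fires; C=8 Z=8 E=5 S=5 G=6
Draw 3: a1=6.800, a2=2.065, a3=12.100, a4=1.912, a0=22.877; τ=−ln(0.2781)/22.877=0.056 → t=0.205; u2·a0=0.7341·22.877=16.794; a1+a2=8.865 < 16.794 ≤ a1+…+a3=20.965 → R3 fires; C=8 Z=8 E=6 S=4 G=7
Draw 4: a1=8.160, a2=2.478, a3=11.616, a4=1.912, a0=24.166; τ=−ln(0.3832)/24.166=0.040 → t=0.245; u2·a0=0.9978·24.166=24.113; a1+…+a3=22.254 < 24.113 ≤ a1+…+a4=24.166 → R4 fires; C=7 Z=8 E=6 S=6 G=7
Draw 5: a1=7.140, a2=2.478, a3=17.424, a4=1.673, a0=28.715; τ=−ln(0.7375)/28.715=0.011 → t=0.255; u2·a0=0.6626·28.715=19.027; a1+a2=9.618 < 19.027 ≤ a1+…+a3=27.042 → R3 fires; C=7 Z=8 E=7 S=5 G=8
Draw 6: a1=8.330, a2=2.891, a3=16.940, a4=1.673, a0=29.834; τ=−ln(0.1959)/29.834=0.055 → t=0.310; u2·a0=0.1059·29.834=3.159 ≤ a1=8.330 → R1 fires; C=6 Z=10 E=6 S=5 G=8
Draw 7: a1=6.120, a2=2.478, a3=14.520, a4=1.434, a0=24.552; τ=−ln(0.3066)/24.552=0.048 → t=0.358; u2·a0=0.0980·24.552=2.406 ≤ a1=6.120 → R1 fires; C=5 Z=12 E=5 S=5 G=8
Draw 8: a1=4.250, a2=2.065, a3=12.100, a4=1.195, a0=19.610; τ=−ln(0.5838)/19.610=0.027 → t=0.385; u2·a0=0.2719·19.610=5.332; a1=4.250 < 5.332 ≤ a1+a2=6.315 → R2 fires; C=6 Z=12 E=4 S=5 G=8
Draw 9: a1=4.080, a2=1.652, a3=9.680, a4=1.434, a0=16.846; τ=−ln(0.5386)/16.846=0.037 → t=0.422; u2·a0=0.3386·16.846=5.704; a1=4.080 < 5.704 ≤ a1+a2=5.732 → R2 fires; C=7 Z=12 E=3 S=5 G=8
Draw 10: a1=3.570, a2=1.239, a3=7.260, a4=1.673, a0=13.742; τ=−ln(0.1477)/13.742=0.139 → t=0.561; u2·a0=0.9469·13.742=13.012; a1+…+a3=12.069 < 13.012 ≤ a1+…+a4=13.742 → R4 fires; C=6 Z=12 E=3 S=7 G=8
Draw 11: a1=3.060, a2=1.239, a3=10.164, a4=1.434, a0=15.897; τ=−ln(0.3936)/15.897=0.059 → t=0.620; u2·a0=0.4505·15.897=7.162; a1+a2=4.299 < 7.162 ≤ a1+…+a3=14.463 → R3 fires; C=6 Z=12 E=4 S=6 G=9
Draw 12: a1=4.080, a2=1.652, a3=11.616, a4=1.434, a0=18.782; τ=−ln(0.8007)/18.782=0.012 → t=0.632; u2·a0=0.0357·18.782=0.671 ≤ a1=4.080 → R1 fires; C=5 Z=14 E=3 S=6 G=9
Draw 13: a1=2.550, a2=1.239, a3=8.712, a4=1.195, a0=13.696; τ=−ln(0.8310)/13.696=0.014 → t=0.645; u2·a0=0.4328·13.696=5.928; a1+a2=3.789 < 5.928 ≤ a1+…+a3=12.501 → R3 fires; C=5 Z=14 E=4 S=5 G=10
Draw 14: a1=3.400, a2=1.652, a3=9.680, a4=1.195, a0=15.927; τ=−ln(0.3622)/15.927=0.064 → t=0.709 > T=0.7: stop.
Read off E at T=0.7: 4

E at T = 4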